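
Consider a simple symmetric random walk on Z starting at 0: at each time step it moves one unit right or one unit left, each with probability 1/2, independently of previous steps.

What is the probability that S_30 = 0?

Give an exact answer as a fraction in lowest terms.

To return to 0 after 30 steps: need exactly 15 steps of +1 and 15 of -1.
Favorable paths: C(30,15) = 155117520
Total paths: 2^30 = 1073741824
P = 155117520/1073741824 = 9694845/67108864

Answer: 9694845/67108864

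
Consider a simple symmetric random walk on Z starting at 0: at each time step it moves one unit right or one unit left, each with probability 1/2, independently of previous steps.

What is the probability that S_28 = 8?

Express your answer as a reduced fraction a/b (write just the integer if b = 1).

To reach position 8 after 28 steps: need 18 steps of +1 and 10 of -1.
Favorable paths: C(28,18) = 13123110
Total paths: 2^28 = 268435456
P = 13123110/268435456 = 6561555/134217728

Answer: 6561555/134217728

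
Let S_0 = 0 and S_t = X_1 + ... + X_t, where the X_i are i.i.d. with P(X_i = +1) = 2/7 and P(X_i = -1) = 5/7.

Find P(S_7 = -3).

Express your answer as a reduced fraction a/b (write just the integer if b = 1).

Answer: 37500/117649

Derivation:
To reach position -3 after 7 steps: need 2 steps of +1 and 5 steps of -1.
Number of such sequences: C(7,2) = 21
Each has probability (2/7)^2 · (5/7)^5 = 12500/823543
P = 21 · 12500/823543 = 37500/117649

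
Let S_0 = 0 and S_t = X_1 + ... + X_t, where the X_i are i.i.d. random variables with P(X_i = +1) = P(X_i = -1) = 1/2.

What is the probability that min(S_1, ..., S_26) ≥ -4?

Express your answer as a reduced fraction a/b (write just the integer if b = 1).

Answer: 705755/1048576

Derivation:
Let f(t,s) = #length-t paths at position s with S_1..S_t all ≥ -4.
f(t,s) = f(t-1,s-1) + f(t-1,s+1) for s ≥ -4; f(t,s) = 0 for s < -4.
t=0: f(0,0)=1
t=1: f(1,-1)=1 f(1,1)=1
t=2: f(2,-2)=1 f(2,0)=2 f(2,2)=1
t=3: f(3,-3)=1 f(3,-1)=3 f(3,1)=3 f(3,3)=1
t=4: f(4,-4)=1 f(4,-2)=4 f(4,0)=6 f(4,2)=4 f(4,4)=1
t=5: f(5,-3)=5 f(5,-1)=10 f(5,1)=10 f(5,3)=5 f(5,5)=1
t=6: f(6,-4)=5 f(6,-2)=15 f(6,0)=20 f(6,2)=15 f(6,4)=6 f(6,6)=1
t=7: f(7,-3)=20 f(7,-1)=35 f(7,1)=35 f(7,3)=21 f(7,5)=7 f(7,7)=1
t=8: f(8,-4)=20 f(8,-2)=55 f(8,0)=70 f(8,2)=56 f(8,4)=28 f(8,6)=8 f(8,8)=1
t=9: f(9,-3)=75 f(9,-1)=125 f(9,1)=126 f(9,3)=84 f(9,5)=36 f(9,7)=9 f(9,9)=1
t=10: f(10,-4)=75 f(10,-2)=200 f(10,0)=251 f(10,2)=210 f(10,4)=120 f(10,6)=45 f(10,8)=10 f(10,10)=1
t=11: f(11,-3)=275 f(11,-1)=451 f(11,1)=461 f(11,3)=330 f(11,5)=165 f(11,7)=55 f(11,9)=11 f(11,11)=1
t=12: f(12,-4)=275 f(12,-2)=726 f(12,0)=912 f(12,2)=791 f(12,4)=495 f(12,6)=220 f(12,8)=66 f(12,10)=12 f(12,12)=1
t=13: f(13,-3)=1001 f(13,-1)=1638 f(13,1)=1703 f(13,3)=1286 f(13,5)=715 f(13,7)=286 f(13,9)=78 f(13,11)=13 f(13,13)=1
t=14: f(14,-4)=1001 f(14,-2)=2639 f(14,0)=3341 f(14,2)=2989 f(14,4)=2001 f(14,6)=1001 f(14,8)=364 f(14,10)=91 f(14,12)=14 f(14,14)=1
t=15: f(15,-3)=3640 f(15,-1)=5980 f(15,1)=6330 f(15,3)=4990 f(15,5)=3002 f(15,7)=1365 f(15,9)=455 f(15,11)=105 f(15,13)=15 f(15,15)=1
t=16: f(16,-4)=3640 f(16,-2)=9620 f(16,0)=12310 f(16,2)=11320 f(16,4)=7992 f(16,6)=4367 f(16,8)=1820 f(16,10)=560 f(16,12)=120 f(16,14)=16 f(16,16)=1
t=17: f(17,-3)=13260 f(17,-1)=21930 f(17,1)=23630 f(17,3)=19312 f(17,5)=12359 f(17,7)=6187 f(17,9)=2380 f(17,11)=680 f(17,13)=136 f(17,15)=17 f(17,17)=1
t=18: f(18,-4)=13260 f(18,-2)=35190 f(18,0)=45560 f(18,2)=42942 f(18,4)=31671 f(18,6)=18546 f(18,8)=8567 f(18,10)=3060 f(18,12)=816 f(18,14)=153 f(18,16)=18 f(18,18)=1
t=19: f(19,-3)=48450 f(19,-1)=80750 f(19,1)=88502 f(19,3)=74613 f(19,5)=50217 f(19,7)=27113 f(19,9)=11627 f(19,11)=3876 f(19,13)=969 f(19,15)=171 f(19,17)=19 f(19,19)=1
t=20: f(20,-4)=48450 f(20,-2)=129200 f(20,0)=169252 f(20,2)=163115 f(20,4)=124830 f(20,6)=77330 f(20,8)=38740 f(20,10)=15503 f(20,12)=4845 f(20,14)=1140 f(20,16)=190 f(20,18)=20 f(20,20)=1
t=21: f(21,-3)=177650 f(21,-1)=298452 f(21,1)=332367 f(21,3)=287945 f(21,5)=202160 f(21,7)=116070 f(21,9)=54243 f(21,11)=20348 f(21,13)=5985 f(21,15)=1330 f(21,17)=210 f(21,19)=21 f(21,21)=1
t=22: f(22,-4)=177650 f(22,-2)=476102 f(22,0)=630819 f(22,2)=620312 f(22,4)=490105 f(22,6)=318230 f(22,8)=170313 f(22,10)=74591 f(22,12)=26333 f(22,14)=7315 f(22,16)=1540 f(22,18)=231 f(22,20)=22 f(22,22)=1
t=23: f(23,-3)=653752 f(23,-1)=1106921 f(23,1)=1251131 f(23,3)=1110417 f(23,5)=808335 f(23,7)=488543 f(23,9)=244904 f(23,11)=100924 f(23,13)=33648 f(23,15)=8855 f(23,17)=1771 f(23,19)=253 f(23,21)=23 f(23,23)=1
t=24: f(24,-4)=653752 f(24,-2)=1760673 f(24,0)=2358052 f(24,2)=2361548 f(24,4)=1918752 f(24,6)=1296878 f(24,8)=733447 f(24,10)=345828 f(24,12)=134572 f(24,14)=42503 f(24,16)=10626 f(24,18)=2024 f(24,20)=276 f(24,22)=24 f(24,24)=1
t=25: f(25,-3)=2414425 f(25,-1)=4118725 f(25,1)=4719600 f(25,3)=4280300 f(25,5)=3215630 f(25,7)=2030325 f(25,9)=1079275 f(25,11)=480400 f(25,13)=177075 f(25,15)=53129 f(25,17)=12650 f(25,19)=2300 f(25,21)=300 f(25,23)=25 f(25,25)=1
t=26: f(26,-4)=2414425 f(26,-2)=6533150 f(26,0)=8838325 f(26,2)=8999900 f(26,4)=7495930 f(26,6)=5245955 f(26,8)=3109600 f(26,10)=1559675 f(26,12)=657475 f(26,14)=230204 f(26,16)=65779 f(26,18)=14950 f(26,20)=2600 f(26,22)=325 f(26,24)=26 f(26,26)=1
Σ_s f(26,s) = 45168320
P = 45168320/67108864 = 705755/1048576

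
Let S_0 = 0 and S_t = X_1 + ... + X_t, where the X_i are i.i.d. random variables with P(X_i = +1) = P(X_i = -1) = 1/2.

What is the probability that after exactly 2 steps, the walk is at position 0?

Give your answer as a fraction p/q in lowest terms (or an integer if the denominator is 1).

Answer: 1/2

Derivation:
To return to 0 after 2 steps: need exactly 1 step of +1 and 1 of -1.
Favorable paths: C(2,1) = 2
Total paths: 2^2 = 4
P = 2/4 = 1/2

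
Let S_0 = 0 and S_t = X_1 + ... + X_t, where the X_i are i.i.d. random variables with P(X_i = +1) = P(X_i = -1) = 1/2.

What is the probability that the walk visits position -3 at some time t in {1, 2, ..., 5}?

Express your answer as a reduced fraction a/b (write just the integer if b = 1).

Count via complement. Let g(t,s) = #length-t paths at position s with S_1..S_t all ≠ -3.
g(t,s) = g(t-1,s-1) + g(t-1,s+1) for s ≠ -3; g(t,-3) = 0.
t=0: g(0,0)=1
t=1: g(1,-1)=1 g(1,1)=1
t=2: g(2,-2)=1 g(2,0)=2 g(2,2)=1
t=3: g(3,-1)=3 g(3,1)=3 g(3,3)=1
t=4: g(4,-2)=3 g(4,0)=6 g(4,2)=4 g(4,4)=1
t=5: g(5,-1)=9 g(5,1)=10 g(5,3)=5 g(5,5)=1
Paths never hitting -3: Σ_s g(5,s) = 25
Paths hitting -3: 2^5 - 25 = 7
P = 7/32 = 7/32

Answer: 7/32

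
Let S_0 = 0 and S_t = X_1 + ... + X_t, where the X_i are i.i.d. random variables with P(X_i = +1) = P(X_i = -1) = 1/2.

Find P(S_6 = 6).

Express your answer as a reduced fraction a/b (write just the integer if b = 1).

To reach position 6 after 6 steps: need 6 steps of +1 and 0 of -1.
Favorable paths: C(6,6) = 1
Total paths: 2^6 = 64
P = 1/64 = 1/64

Answer: 1/64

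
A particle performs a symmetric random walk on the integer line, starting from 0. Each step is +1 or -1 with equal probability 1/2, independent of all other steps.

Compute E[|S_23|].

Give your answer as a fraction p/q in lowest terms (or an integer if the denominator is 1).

Answer: 2028117/524288

Derivation:
S_23 takes values m ≡ 1 (mod 2) with |m| ≤ 23; P(S_23=m) = C(23,(23+m)/2)/2^23.
Total paths: 2^23 = 8388608
Distribution: P(S=-23)=1/8388608, P(S=-21)=23/8388608, P(S=-19)=253/8388608, P(S=-17)=1771/8388608, P(S=-15)=8855/8388608, P(S=-13)=33649/8388608, P(S=-11)=100947/8388608, P(S=-9)=245157/8388608, P(S=-7)=490314/8388608, P(S=-5)=817190/8388608, P(S=-3)=1144066/8388608, P(S=-1)=1352078/8388608, P(S=1)=1352078/8388608, P(S=3)=1144066/8388608, P(S=5)=817190/8388608, P(S=7)=490314/8388608, P(S=9)=245157/8388608, P(S=11)=100947/8388608, P(S=13)=33649/8388608, P(S=15)=8855/8388608, P(S=17)=1771/8388608, P(S=19)=253/8388608, P(S=21)=23/8388608, P(S=23)=1/8388608
E[|S_23|] = Σ_m |m|·P(S_23=m) = 32449872/8388608 = 2028117/524288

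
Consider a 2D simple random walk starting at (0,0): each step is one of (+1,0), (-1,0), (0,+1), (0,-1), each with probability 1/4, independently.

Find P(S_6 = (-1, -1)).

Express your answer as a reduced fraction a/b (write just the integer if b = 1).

Let h be the number of horizontal steps (so 6-h are vertical). To end at (-1,-1) need (h-1)/2 right-steps and ((6-h)-1)/2 up-steps.
Sum over h with 1 ≤ h ≤ 5, h ≡ 1 (mod 2), 6-h ≡ 1 (mod 2):
h=1: C(6,1)·C(1,0)·C(5,2) = 6·1·10 = 60
h=3: C(6,3)·C(3,1)·C(3,1) = 20·3·3 = 180
h=5: C(6,5)·C(5,2)·C(1,0) = 6·10·1 = 60
Total favorable: 300
Total paths: 4^6 = 4096
P = 300/4096 = 75/1024

Answer: 75/1024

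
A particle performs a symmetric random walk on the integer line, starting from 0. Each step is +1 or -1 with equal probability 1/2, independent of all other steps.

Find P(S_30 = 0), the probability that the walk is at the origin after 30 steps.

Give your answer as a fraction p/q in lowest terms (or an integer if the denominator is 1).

To return to 0 after 30 steps: need exactly 15 steps of +1 and 15 of -1.
Favorable paths: C(30,15) = 155117520
Total paths: 2^30 = 1073741824
P = 155117520/1073741824 = 9694845/67108864

Answer: 9694845/67108864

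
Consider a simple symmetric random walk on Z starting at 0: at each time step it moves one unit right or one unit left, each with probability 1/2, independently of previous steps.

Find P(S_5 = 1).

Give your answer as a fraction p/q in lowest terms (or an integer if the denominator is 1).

To reach position 1 after 5 steps: need 3 steps of +1 and 2 of -1.
Favorable paths: C(5,3) = 10
Total paths: 2^5 = 32
P = 10/32 = 5/16

Answer: 5/16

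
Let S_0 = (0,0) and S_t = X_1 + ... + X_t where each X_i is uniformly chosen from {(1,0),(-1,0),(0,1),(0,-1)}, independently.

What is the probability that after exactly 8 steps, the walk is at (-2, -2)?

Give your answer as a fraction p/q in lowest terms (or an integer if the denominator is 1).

Answer: 245/8192

Derivation:
Let h be the number of horizontal steps (so 8-h are vertical). To end at (-2,-2) need (h-2)/2 right-steps and ((8-h)-2)/2 up-steps.
Sum over h with 2 ≤ h ≤ 6, h ≡ 0 (mod 2), 8-h ≡ 0 (mod 2):
h=2: C(8,2)·C(2,0)·C(6,2) = 28·1·15 = 420
h=4: C(8,4)·C(4,1)·C(4,1) = 70·4·4 = 1120
h=6: C(8,6)·C(6,2)·C(2,0) = 28·15·1 = 420
Total favorable: 1960
Total paths: 4^8 = 65536
P = 1960/65536 = 245/8192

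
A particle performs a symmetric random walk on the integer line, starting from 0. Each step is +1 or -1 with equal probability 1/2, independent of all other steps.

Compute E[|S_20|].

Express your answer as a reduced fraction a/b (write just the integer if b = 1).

Answer: 230945/65536

Derivation:
S_20 takes values m ≡ 0 (mod 2) with |m| ≤ 20; P(S_20=m) = C(20,(20+m)/2)/2^20.
Total paths: 2^20 = 1048576
Distribution: P(S=-20)=1/1048576, P(S=-18)=20/1048576, P(S=-16)=190/1048576, P(S=-14)=1140/1048576, P(S=-12)=4845/1048576, P(S=-10)=15504/1048576, P(S=-8)=38760/1048576, P(S=-6)=77520/1048576, P(S=-4)=125970/1048576, P(S=-2)=167960/1048576, P(S=0)=184756/1048576, P(S=2)=167960/1048576, P(S=4)=125970/1048576, P(S=6)=77520/1048576, P(S=8)=38760/1048576, P(S=10)=15504/1048576, P(S=12)=4845/1048576, P(S=14)=1140/1048576, P(S=16)=190/1048576, P(S=18)=20/1048576, P(S=20)=1/1048576
E[|S_20|] = Σ_m |m|·P(S_20=m) = 3695120/1048576 = 230945/65536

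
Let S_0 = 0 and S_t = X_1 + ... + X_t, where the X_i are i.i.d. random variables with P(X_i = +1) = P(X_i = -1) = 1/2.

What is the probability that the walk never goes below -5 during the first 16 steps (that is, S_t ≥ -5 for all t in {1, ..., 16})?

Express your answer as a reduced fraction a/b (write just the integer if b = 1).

Let f(t,s) = #length-t paths at position s with S_1..S_t all ≥ -5.
f(t,s) = f(t-1,s-1) + f(t-1,s+1) for s ≥ -5; f(t,s) = 0 for s < -5.
t=0: f(0,0)=1
t=1: f(1,-1)=1 f(1,1)=1
t=2: f(2,-2)=1 f(2,0)=2 f(2,2)=1
t=3: f(3,-3)=1 f(3,-1)=3 f(3,1)=3 f(3,3)=1
t=4: f(4,-4)=1 f(4,-2)=4 f(4,0)=6 f(4,2)=4 f(4,4)=1
t=5: f(5,-5)=1 f(5,-3)=5 f(5,-1)=10 f(5,1)=10 f(5,3)=5 f(5,5)=1
t=6: f(6,-4)=6 f(6,-2)=15 f(6,0)=20 f(6,2)=15 f(6,4)=6 f(6,6)=1
t=7: f(7,-5)=6 f(7,-3)=21 f(7,-1)=35 f(7,1)=35 f(7,3)=21 f(7,5)=7 f(7,7)=1
t=8: f(8,-4)=27 f(8,-2)=56 f(8,0)=70 f(8,2)=56 f(8,4)=28 f(8,6)=8 f(8,8)=1
t=9: f(9,-5)=27 f(9,-3)=83 f(9,-1)=126 f(9,1)=126 f(9,3)=84 f(9,5)=36 f(9,7)=9 f(9,9)=1
t=10: f(10,-4)=110 f(10,-2)=209 f(10,0)=252 f(10,2)=210 f(10,4)=120 f(10,6)=45 f(10,8)=10 f(10,10)=1
t=11: f(11,-5)=110 f(11,-3)=319 f(11,-1)=461 f(11,1)=462 f(11,3)=330 f(11,5)=165 f(11,7)=55 f(11,9)=11 f(11,11)=1
t=12: f(12,-4)=429 f(12,-2)=780 f(12,0)=923 f(12,2)=792 f(12,4)=495 f(12,6)=220 f(12,8)=66 f(12,10)=12 f(12,12)=1
t=13: f(13,-5)=429 f(13,-3)=1209 f(13,-1)=1703 f(13,1)=1715 f(13,3)=1287 f(13,5)=715 f(13,7)=286 f(13,9)=78 f(13,11)=13 f(13,13)=1
t=14: f(14,-4)=1638 f(14,-2)=2912 f(14,0)=3418 f(14,2)=3002 f(14,4)=2002 f(14,6)=1001 f(14,8)=364 f(14,10)=91 f(14,12)=14 f(14,14)=1
t=15: f(15,-5)=1638 f(15,-3)=4550 f(15,-1)=6330 f(15,1)=6420 f(15,3)=5004 f(15,5)=3003 f(15,7)=1365 f(15,9)=455 f(15,11)=105 f(15,13)=15 f(15,15)=1
t=16: f(16,-4)=6188 f(16,-2)=10880 f(16,0)=12750 f(16,2)=11424 f(16,4)=8007 f(16,6)=4368 f(16,8)=1820 f(16,10)=560 f(16,12)=120 f(16,14)=16 f(16,16)=1
Σ_s f(16,s) = 56134
P = 56134/65536 = 28067/32768

Answer: 28067/32768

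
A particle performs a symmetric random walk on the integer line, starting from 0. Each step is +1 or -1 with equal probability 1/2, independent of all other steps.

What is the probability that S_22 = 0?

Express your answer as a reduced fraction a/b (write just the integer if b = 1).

To return to 0 after 22 steps: need exactly 11 steps of +1 and 11 of -1.
Favorable paths: C(22,11) = 705432
Total paths: 2^22 = 4194304
P = 705432/4194304 = 88179/524288

Answer: 88179/524288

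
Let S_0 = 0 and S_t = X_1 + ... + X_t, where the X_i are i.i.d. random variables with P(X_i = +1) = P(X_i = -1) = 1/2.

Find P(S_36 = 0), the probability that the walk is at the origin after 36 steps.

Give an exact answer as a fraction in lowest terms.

Answer: 2268783825/17179869184

Derivation:
To return to 0 after 36 steps: need exactly 18 steps of +1 and 18 of -1.
Favorable paths: C(36,18) = 9075135300
Total paths: 2^36 = 68719476736
P = 9075135300/68719476736 = 2268783825/17179869184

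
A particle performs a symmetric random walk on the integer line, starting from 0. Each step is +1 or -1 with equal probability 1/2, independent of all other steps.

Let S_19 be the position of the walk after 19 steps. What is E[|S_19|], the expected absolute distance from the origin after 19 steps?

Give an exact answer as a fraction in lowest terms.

S_19 takes values m ≡ 1 (mod 2) with |m| ≤ 19; P(S_19=m) = C(19,(19+m)/2)/2^19.
Total paths: 2^19 = 524288
Distribution: P(S=-19)=1/524288, P(S=-17)=19/524288, P(S=-15)=171/524288, P(S=-13)=969/524288, P(S=-11)=3876/524288, P(S=-9)=11628/524288, P(S=-7)=27132/524288, P(S=-5)=50388/524288, P(S=-3)=75582/524288, P(S=-1)=92378/524288, P(S=1)=92378/524288, P(S=3)=75582/524288, P(S=5)=50388/524288, P(S=7)=27132/524288, P(S=9)=11628/524288, P(S=11)=3876/524288, P(S=13)=969/524288, P(S=15)=171/524288, P(S=17)=19/524288, P(S=19)=1/524288
E[|S_19|] = Σ_m |m|·P(S_19=m) = 1847560/524288 = 230945/65536

Answer: 230945/65536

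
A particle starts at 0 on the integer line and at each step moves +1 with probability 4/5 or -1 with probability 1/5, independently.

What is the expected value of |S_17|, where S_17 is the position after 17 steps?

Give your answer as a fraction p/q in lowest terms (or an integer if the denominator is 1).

Answer: 1557537642729/152587890625

Derivation:
S_17 takes values m ≡ 1 (mod 2) with |m| ≤ 17; P(S_17=m) = C(17,(17+m)/2) · (4/5)^((17+m)/2) · (1/5)^((17-m)/2).
Distribution: P(S=-17)=1/762939453125, P(S=-15)=68/762939453125, P(S=-13)=2176/762939453125, P(S=-11)=8704/152587890625, P(S=-9)=121856/152587890625, P(S=-7)=6336512/762939453125, P(S=-5)=50692096/762939453125, P(S=-3)=318636032/762939453125, P(S=-1)=318636032/152587890625, P(S=1)=1274544128/152587890625, P(S=3)=20392706048/762939453125, P(S=5)=51908706304/762939453125, P(S=7)=103817412608/762939453125, P(S=9)=31943819264/152587890625, P(S=11)=36507222016/152587890625, P(S=13)=146028888064/762939453125, P(S=15)=73014444032/762939453125, P(S=17)=17179869184/762939453125
E[|S_17|] = Σ_m |m|·P(S_17=m) = 1557537642729/152587890625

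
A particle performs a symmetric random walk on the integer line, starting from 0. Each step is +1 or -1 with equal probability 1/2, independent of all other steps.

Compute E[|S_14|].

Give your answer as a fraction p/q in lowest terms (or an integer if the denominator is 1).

Answer: 3003/1024

Derivation:
S_14 takes values m ≡ 0 (mod 2) with |m| ≤ 14; P(S_14=m) = C(14,(14+m)/2)/2^14.
Total paths: 2^14 = 16384
Distribution: P(S=-14)=1/16384, P(S=-12)=14/16384, P(S=-10)=91/16384, P(S=-8)=364/16384, P(S=-6)=1001/16384, P(S=-4)=2002/16384, P(S=-2)=3003/16384, P(S=0)=3432/16384, P(S=2)=3003/16384, P(S=4)=2002/16384, P(S=6)=1001/16384, P(S=8)=364/16384, P(S=10)=91/16384, P(S=12)=14/16384, P(S=14)=1/16384
E[|S_14|] = Σ_m |m|·P(S_14=m) = 48048/16384 = 3003/1024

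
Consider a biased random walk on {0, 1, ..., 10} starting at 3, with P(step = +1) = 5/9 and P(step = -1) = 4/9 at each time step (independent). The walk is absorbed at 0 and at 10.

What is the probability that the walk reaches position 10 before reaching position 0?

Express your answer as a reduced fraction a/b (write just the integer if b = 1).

Biased walk: p = 5/9, q = 4/9, r = q/p = 4/5
Gambler's ruin: P(hit 10 before 0 | start at 3) = (1 - r^a)/(1 - r^N)
r^3 = 64/125; r^10 = 1048576/9765625
P = (1 - 64/125) / (1 - 1048576/9765625) = 61/125 / 8717049/9765625 = 4765625/8717049

Answer: 4765625/8717049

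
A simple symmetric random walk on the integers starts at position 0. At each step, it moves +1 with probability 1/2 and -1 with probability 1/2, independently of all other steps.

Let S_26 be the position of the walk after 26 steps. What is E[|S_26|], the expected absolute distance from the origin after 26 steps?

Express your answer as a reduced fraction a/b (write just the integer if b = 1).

Answer: 16900975/4194304

Derivation:
S_26 takes values m ≡ 0 (mod 2) with |m| ≤ 26; P(S_26=m) = C(26,(26+m)/2)/2^26.
Total paths: 2^26 = 67108864
Distribution: P(S=-26)=1/67108864, P(S=-24)=26/67108864, P(S=-22)=325/67108864, P(S=-20)=2600/67108864, P(S=-18)=14950/67108864, P(S=-16)=65780/67108864, P(S=-14)=230230/67108864, P(S=-12)=657800/67108864, P(S=-10)=1562275/67108864, P(S=-8)=3124550/67108864, P(S=-6)=5311735/67108864, P(S=-4)=7726160/67108864, P(S=-2)=9657700/67108864, P(S=0)=10400600/67108864, P(S=2)=9657700/67108864, P(S=4)=7726160/67108864, P(S=6)=5311735/67108864, P(S=8)=3124550/67108864, P(S=10)=1562275/67108864, P(S=12)=657800/67108864, P(S=14)=230230/67108864, P(S=16)=65780/67108864, P(S=18)=14950/67108864, P(S=20)=2600/67108864, P(S=22)=325/67108864, P(S=24)=26/67108864, P(S=26)=1/67108864
E[|S_26|] = Σ_m |m|·P(S_26=m) = 270415600/67108864 = 16900975/4194304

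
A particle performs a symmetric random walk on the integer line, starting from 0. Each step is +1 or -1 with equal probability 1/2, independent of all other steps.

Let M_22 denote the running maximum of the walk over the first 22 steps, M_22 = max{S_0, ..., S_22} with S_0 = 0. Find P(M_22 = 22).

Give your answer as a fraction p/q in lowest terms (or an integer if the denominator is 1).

Answer: 1/4194304

Derivation:
Let M_22 = max(S_0,...,S_22). Use the reflection principle: for j ≥ 1, #{paths with M_22 ≥ j} = #{S_22 ≥ j} + #{S_22 ≥ j+1}.
By reflection, #{M_22 ≥ 22} = #{S_22 ≥ 22} + #{S_22 ≥ 23} = 1 + 0 = 1.
#{M_22 ≥ 23} = #{S_22 ≥ 23} + #{S_22 ≥ 24} = 0 + 0 = 0.
#{M_22 = 22} = 1 - 0 = 1.
P(M_22 = 22) = 1/4194304 = 1/4194304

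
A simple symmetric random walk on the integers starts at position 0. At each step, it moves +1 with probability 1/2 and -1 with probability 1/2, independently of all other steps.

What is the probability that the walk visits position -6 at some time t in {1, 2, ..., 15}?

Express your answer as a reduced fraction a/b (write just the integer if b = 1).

Count via complement. Let g(t,s) = #length-t paths at position s with S_1..S_t all ≠ -6.
g(t,s) = g(t-1,s-1) + g(t-1,s+1) for s ≠ -6; g(t,-6) = 0.
t=0: g(0,0)=1
t=1: g(1,-1)=1 g(1,1)=1
t=2: g(2,-2)=1 g(2,0)=2 g(2,2)=1
t=3: g(3,-3)=1 g(3,-1)=3 g(3,1)=3 g(3,3)=1
t=4: g(4,-4)=1 g(4,-2)=4 g(4,0)=6 g(4,2)=4 g(4,4)=1
t=5: g(5,-5)=1 g(5,-3)=5 g(5,-1)=10 g(5,1)=10 g(5,3)=5 g(5,5)=1
t=6: g(6,-4)=6 g(6,-2)=15 g(6,0)=20 g(6,2)=15 g(6,4)=6 g(6,6)=1
t=7: g(7,-5)=6 g(7,-3)=21 g(7,-1)=35 g(7,1)=35 g(7,3)=21 g(7,5)=7 g(7,7)=1
t=8: g(8,-4)=27 g(8,-2)=56 g(8,0)=70 g(8,2)=56 g(8,4)=28 g(8,6)=8 g(8,8)=1
t=9: g(9,-5)=27 g(9,-3)=83 g(9,-1)=126 g(9,1)=126 g(9,3)=84 g(9,5)=36 g(9,7)=9 g(9,9)=1
t=10: g(10,-4)=110 g(10,-2)=209 g(10,0)=252 g(10,2)=210 g(10,4)=120 g(10,6)=45 g(10,8)=10 g(10,10)=1
t=11: g(11,-5)=110 g(11,-3)=319 g(11,-1)=461 g(11,1)=462 g(11,3)=330 g(11,5)=165 g(11,7)=55 g(11,9)=11 g(11,11)=1
t=12: g(12,-4)=429 g(12,-2)=780 g(12,0)=923 g(12,2)=792 g(12,4)=495 g(12,6)=220 g(12,8)=66 g(12,10)=12 g(12,12)=1
t=13: g(13,-5)=429 g(13,-3)=1209 g(13,-1)=1703 g(13,1)=1715 g(13,3)=1287 g(13,5)=715 g(13,7)=286 g(13,9)=78 g(13,11)=13 g(13,13)=1
t=14: g(14,-4)=1638 g(14,-2)=2912 g(14,0)=3418 g(14,2)=3002 g(14,4)=2002 g(14,6)=1001 g(14,8)=364 g(14,10)=91 g(14,12)=14 g(14,14)=1
t=15: g(15,-5)=1638 g(15,-3)=4550 g(15,-1)=6330 g(15,1)=6420 g(15,3)=5004 g(15,5)=3003 g(15,7)=1365 g(15,9)=455 g(15,11)=105 g(15,13)=15 g(15,15)=1
Paths never hitting -6: Σ_s g(15,s) = 28886
Paths hitting -6: 2^15 - 28886 = 3882
P = 3882/32768 = 1941/16384

Answer: 1941/16384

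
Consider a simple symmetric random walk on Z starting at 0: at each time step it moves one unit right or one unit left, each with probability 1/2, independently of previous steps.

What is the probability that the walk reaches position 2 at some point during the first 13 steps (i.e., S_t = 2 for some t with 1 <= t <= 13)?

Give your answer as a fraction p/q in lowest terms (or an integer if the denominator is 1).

Answer: 595/1024

Derivation:
Count via complement. Let g(t,s) = #length-t paths at position s with S_1..S_t all ≠ 2.
g(t,s) = g(t-1,s-1) + g(t-1,s+1) for s ≠ 2; g(t,2) = 0.
t=0: g(0,0)=1
t=1: g(1,-1)=1 g(1,1)=1
t=2: g(2,-2)=1 g(2,0)=2
t=3: g(3,-3)=1 g(3,-1)=3 g(3,1)=2
t=4: g(4,-4)=1 g(4,-2)=4 g(4,0)=5
t=5: g(5,-5)=1 g(5,-3)=5 g(5,-1)=9 g(5,1)=5
t=6: g(6,-6)=1 g(6,-4)=6 g(6,-2)=14 g(6,0)=14
t=7: g(7,-7)=1 g(7,-5)=7 g(7,-3)=20 g(7,-1)=28 g(7,1)=14
t=8: g(8,-8)=1 g(8,-6)=8 g(8,-4)=27 g(8,-2)=48 g(8,0)=42
t=9: g(9,-9)=1 g(9,-7)=9 g(9,-5)=35 g(9,-3)=75 g(9,-1)=90 g(9,1)=42
t=10: g(10,-10)=1 g(10,-8)=10 g(10,-6)=44 g(10,-4)=110 g(10,-2)=165 g(10,0)=132
t=11: g(11,-11)=1 g(11,-9)=11 g(11,-7)=54 g(11,-5)=154 g(11,-3)=275 g(11,-1)=297 g(11,1)=132
t=12: g(12,-12)=1 g(12,-10)=12 g(12,-8)=65 g(12,-6)=208 g(12,-4)=429 g(12,-2)=572 g(12,0)=429
t=13: g(13,-13)=1 g(13,-11)=13 g(13,-9)=77 g(13,-7)=273 g(13,-5)=637 g(13,-3)=1001 g(13,-1)=1001 g(13,1)=429
Paths never hitting 2: Σ_s g(13,s) = 3432
Paths hitting 2: 2^13 - 3432 = 4760
P = 4760/8192 = 595/1024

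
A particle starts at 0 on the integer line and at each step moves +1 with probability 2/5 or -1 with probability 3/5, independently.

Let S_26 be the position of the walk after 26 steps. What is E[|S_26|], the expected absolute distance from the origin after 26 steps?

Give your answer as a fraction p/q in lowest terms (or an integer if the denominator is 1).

S_26 takes values m ≡ 0 (mod 2) with |m| ≤ 26; P(S_26=m) = C(26,(26+m)/2) · (2/5)^((26+m)/2) · (3/5)^((26-m)/2).
Distribution: P(S=-26)=2541865828329/1490116119384765625, P(S=-24)=44059007691036/1490116119384765625, P(S=-22)=14686335897012/59604644775390625, P(S=-20)=78327124784064/59604644775390625, P(S=-18)=300253978338912/59604644775390625, P(S=-16)=4403725015637376/298023223876953125, P(S=-14)=10275358369820544/298023223876953125, P(S=-12)=3914422236122112/59604644775390625, P(S=-10)=6197835207193344/59604644775390625, P(S=-8)=8263780276257792/59604644775390625, P(S=-6)=46828088232127488/298023223876953125, P(S=-4)=45409055255396352/298023223876953125, P(S=-2)=7568175875899392/59604644775390625, P(S=0)=5433562167312384/59604644775390625, P(S=2)=3363633722621952/59604644775390625, P(S=4)=8969689926991872/298023223876953125, P(S=6)=4111107883204608/298023223876953125, P(S=8)=322439833976832/59604644775390625, P(S=10)=107479944658944/59604644775390625, P(S=12)=30169809027072/59604644775390625, P(S=14)=35198110531584/298023223876953125, P(S=16)=6704402006016/298023223876953125, P(S=18)=203163697152/59604644775390625, P(S=20)=23555211264/59604644775390625, P(S=22)=1962934272/59604644775390625, P(S=24)=2617245696/1490116119384765625, P(S=26)=67108864/1490116119384765625
E[|S_26|] = Σ_m |m|·P(S_26=m) = 8897448185150614466/1490116119384765625

Answer: 8897448185150614466/1490116119384765625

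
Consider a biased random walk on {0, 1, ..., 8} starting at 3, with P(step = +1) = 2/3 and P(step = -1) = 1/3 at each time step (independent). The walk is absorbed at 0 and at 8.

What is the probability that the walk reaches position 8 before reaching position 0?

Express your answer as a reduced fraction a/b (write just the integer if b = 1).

Biased walk: p = 2/3, q = 1/3, r = q/p = 1/2
Gambler's ruin: P(hit 8 before 0 | start at 3) = (1 - r^a)/(1 - r^N)
r^3 = 1/8; r^8 = 1/256
P = (1 - 1/8) / (1 - 1/256) = 7/8 / 255/256 = 224/255

Answer: 224/255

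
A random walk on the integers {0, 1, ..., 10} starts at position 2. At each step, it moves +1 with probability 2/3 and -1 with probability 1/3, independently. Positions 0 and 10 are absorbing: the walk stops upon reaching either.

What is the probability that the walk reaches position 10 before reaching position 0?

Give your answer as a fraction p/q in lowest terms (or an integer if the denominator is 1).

Answer: 256/341

Derivation:
Biased walk: p = 2/3, q = 1/3, r = q/p = 1/2
Gambler's ruin: P(hit 10 before 0 | start at 2) = (1 - r^a)/(1 - r^N)
r^2 = 1/4; r^10 = 1/1024
P = (1 - 1/4) / (1 - 1/1024) = 3/4 / 1023/1024 = 256/341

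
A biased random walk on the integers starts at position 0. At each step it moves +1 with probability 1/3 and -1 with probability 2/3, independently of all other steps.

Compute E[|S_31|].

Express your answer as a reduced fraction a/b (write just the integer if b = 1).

S_31 takes values m ≡ 1 (mod 2) with |m| ≤ 31; P(S_31=m) = C(31,(31+m)/2) · (1/3)^((31+m)/2) · (2/3)^((31-m)/2).
Distribution: P(S=-31)=2147483648/617673396283947, P(S=-29)=33285996544/617673396283947, P(S=-27)=83214991360/205891132094649, P(S=-25)=1206617374720/617673396283947, P(S=-23)=4223160811520/617673396283947, P(S=-21)=422316081152/22876792454961, P(S=-19)=2745054527488/68630377364883, P(S=-17)=4901883084800/68630377364883, P(S=-15)=2450941542400/22876792454961, P(S=-13)=28185827737600/205891132094649, P(S=-11)=31004410511360/205891132094649, P(S=-9)=9865039708160/68630377364883, P(S=-7)=24662599270400/205891132094649, P(S=-5)=18022668697600/205891132094649, P(S=-3)=1287333478400/22876792454961, P(S=-1)=2188466913280/68630377364883, P(S=1)=1094233456640/68630377364883, P(S=3)=160916684800/22876792454961, P(S=5)=563208396800/205891132094649, P(S=7)=192676556800/205891132094649, P(S=9)=19267655680/68630377364883, P(S=11)=15138872320/205891132094649, P(S=13)=3440652800/205891132094649, P(S=15)=74796800/22876792454961, P(S=17)=37398400/68630377364883, P(S=19)=5235776/68630377364883, P(S=21)=201376/22876792454961, P(S=23)=503440/617673396283947, P(S=25)=35960/617673396283947, P(S=27)=620/205891132094649, P(S=29)=62/617673396283947, P(S=31)=1/617673396283947
E[|S_31|] = Σ_m |m|·P(S_31=m) = 26575479166531/2541865828329

Answer: 26575479166531/2541865828329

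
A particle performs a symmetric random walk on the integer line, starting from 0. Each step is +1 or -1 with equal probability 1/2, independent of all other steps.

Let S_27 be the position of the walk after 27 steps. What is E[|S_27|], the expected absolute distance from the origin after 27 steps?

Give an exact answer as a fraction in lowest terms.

S_27 takes values m ≡ 1 (mod 2) with |m| ≤ 27; P(S_27=m) = C(27,(27+m)/2)/2^27.
Total paths: 2^27 = 134217728
Distribution: P(S=-27)=1/134217728, P(S=-25)=27/134217728, P(S=-23)=351/134217728, P(S=-21)=2925/134217728, P(S=-19)=17550/134217728, P(S=-17)=80730/134217728, P(S=-15)=296010/134217728, P(S=-13)=888030/134217728, P(S=-11)=2220075/134217728, P(S=-9)=4686825/134217728, P(S=-7)=8436285/134217728, P(S=-5)=13037895/134217728, P(S=-3)=17383860/134217728, P(S=-1)=20058300/134217728, P(S=1)=20058300/134217728, P(S=3)=17383860/134217728, P(S=5)=13037895/134217728, P(S=7)=8436285/134217728, P(S=9)=4686825/134217728, P(S=11)=2220075/134217728, P(S=13)=888030/134217728, P(S=15)=296010/134217728, P(S=17)=80730/134217728, P(S=19)=17550/134217728, P(S=21)=2925/134217728, P(S=23)=351/134217728, P(S=25)=27/134217728, P(S=27)=1/134217728
E[|S_27|] = Σ_m |m|·P(S_27=m) = 561632400/134217728 = 35102025/8388608

Answer: 35102025/8388608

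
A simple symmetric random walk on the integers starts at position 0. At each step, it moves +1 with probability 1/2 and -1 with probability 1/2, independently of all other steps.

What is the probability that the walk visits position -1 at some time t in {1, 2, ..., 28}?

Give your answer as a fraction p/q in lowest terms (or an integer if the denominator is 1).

Count via complement. Let g(t,s) = #length-t paths at position s with S_1..S_t all ≠ -1.
g(t,s) = g(t-1,s-1) + g(t-1,s+1) for s ≠ -1; g(t,-1) = 0.
t=0: g(0,0)=1
t=1: g(1,1)=1
t=2: g(2,0)=1 g(2,2)=1
t=3: g(3,1)=2 g(3,3)=1
t=4: g(4,0)=2 g(4,2)=3 g(4,4)=1
t=5: g(5,1)=5 g(5,3)=4 g(5,5)=1
t=6: g(6,0)=5 g(6,2)=9 g(6,4)=5 g(6,6)=1
t=7: g(7,1)=14 g(7,3)=14 g(7,5)=6 g(7,7)=1
t=8: g(8,0)=14 g(8,2)=28 g(8,4)=20 g(8,6)=7 g(8,8)=1
t=9: g(9,1)=42 g(9,3)=48 g(9,5)=27 g(9,7)=8 g(9,9)=1
t=10: g(10,0)=42 g(10,2)=90 g(10,4)=75 g(10,6)=35 g(10,8)=9 g(10,10)=1
t=11: g(11,1)=132 g(11,3)=165 g(11,5)=110 g(11,7)=44 g(11,9)=10 g(11,11)=1
t=12: g(12,0)=132 g(12,2)=297 g(12,4)=275 g(12,6)=154 g(12,8)=54 g(12,10)=11 g(12,12)=1
t=13: g(13,1)=429 g(13,3)=572 g(13,5)=429 g(13,7)=208 g(13,9)=65 g(13,11)=12 g(13,13)=1
t=14: g(14,0)=429 g(14,2)=1001 g(14,4)=1001 g(14,6)=637 g(14,8)=273 g(14,10)=77 g(14,12)=13 g(14,14)=1
t=15: g(15,1)=1430 g(15,3)=2002 g(15,5)=1638 g(15,7)=910 g(15,9)=350 g(15,11)=90 g(15,13)=14 g(15,15)=1
t=16: g(16,0)=1430 g(16,2)=3432 g(16,4)=3640 g(16,6)=2548 g(16,8)=1260 g(16,10)=440 g(16,12)=104 g(16,14)=15 g(16,16)=1
t=17: g(17,1)=4862 g(17,3)=7072 g(17,5)=6188 g(17,7)=3808 g(17,9)=1700 g(17,11)=544 g(17,13)=119 g(17,15)=16 g(17,17)=1
t=18: g(18,0)=4862 g(18,2)=11934 g(18,4)=13260 g(18,6)=9996 g(18,8)=5508 g(18,10)=2244 g(18,12)=663 g(18,14)=135 g(18,16)=17 g(18,18)=1
t=19: g(19,1)=16796 g(19,3)=25194 g(19,5)=23256 g(19,7)=15504 g(19,9)=7752 g(19,11)=2907 g(19,13)=798 g(19,15)=152 g(19,17)=18 g(19,19)=1
t=20: g(20,0)=16796 g(20,2)=41990 g(20,4)=48450 g(20,6)=38760 g(20,8)=23256 g(20,10)=10659 g(20,12)=3705 g(20,14)=950 g(20,16)=170 g(20,18)=19 g(20,20)=1
t=21: g(21,1)=58786 g(21,3)=90440 g(21,5)=87210 g(21,7)=62016 g(21,9)=33915 g(21,11)=14364 g(21,13)=4655 g(21,15)=1120 g(21,17)=189 g(21,19)=20 g(21,21)=1
t=22: g(22,0)=58786 g(22,2)=149226 g(22,4)=177650 g(22,6)=149226 g(22,8)=95931 g(22,10)=48279 g(22,12)=19019 g(22,14)=5775 g(22,16)=1309 g(22,18)=209 g(22,20)=21 g(22,22)=1
t=23: g(23,1)=208012 g(23,3)=326876 g(23,5)=326876 g(23,7)=245157 g(23,9)=144210 g(23,11)=67298 g(23,13)=24794 g(23,15)=7084 g(23,17)=1518 g(23,19)=230 g(23,21)=22 g(23,23)=1
t=24: g(24,0)=208012 g(24,2)=534888 g(24,4)=653752 g(24,6)=572033 g(24,8)=389367 g(24,10)=211508 g(24,12)=92092 g(24,14)=31878 g(24,16)=8602 g(24,18)=1748 g(24,20)=252 g(24,22)=23 g(24,24)=1
t=25: g(25,1)=742900 g(25,3)=1188640 g(25,5)=1225785 g(25,7)=961400 g(25,9)=600875 g(25,11)=303600 g(25,13)=123970 g(25,15)=40480 g(25,17)=10350 g(25,19)=2000 g(25,21)=275 g(25,23)=24 g(25,25)=1
t=26: g(26,0)=742900 g(26,2)=1931540 g(26,4)=2414425 g(26,6)=2187185 g(26,8)=1562275 g(26,10)=904475 g(26,12)=427570 g(26,14)=164450 g(26,16)=50830 g(26,18)=12350 g(26,20)=2275 g(26,22)=299 g(26,24)=25 g(26,26)=1
t=27: g(27,1)=2674440 g(27,3)=4345965 g(27,5)=4601610 g(27,7)=3749460 g(27,9)=2466750 g(27,11)=1332045 g(27,13)=592020 g(27,15)=215280 g(27,17)=63180 g(27,19)=14625 g(27,21)=2574 g(27,23)=324 g(27,25)=26 g(27,27)=1
t=28: g(28,0)=2674440 g(28,2)=7020405 g(28,4)=8947575 g(28,6)=8351070 g(28,8)=6216210 g(28,10)=3798795 g(28,12)=1924065 g(28,14)=807300 g(28,16)=278460 g(28,18)=77805 g(28,20)=17199 g(28,22)=2898 g(28,24)=350 g(28,26)=27 g(28,28)=1
Paths never hitting -1: Σ_s g(28,s) = 40116600
Paths hitting -1: 2^28 - 40116600 = 228318856
P = 228318856/268435456 = 28539857/33554432

Answer: 28539857/33554432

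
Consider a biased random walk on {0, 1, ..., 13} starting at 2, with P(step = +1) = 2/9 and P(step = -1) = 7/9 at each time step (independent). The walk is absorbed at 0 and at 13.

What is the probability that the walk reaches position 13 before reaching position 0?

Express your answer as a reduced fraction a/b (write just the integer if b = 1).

Biased walk: p = 2/9, q = 7/9, r = q/p = 7/2
Gambler's ruin: P(hit 13 before 0 | start at 2) = (1 - r^a)/(1 - r^N)
r^2 = 49/4; r^13 = 96889010407/8192
P = (1 - 49/4) / (1 - 96889010407/8192) = -45/4 / -96889002215/8192 = 18432/19377800443

Answer: 18432/19377800443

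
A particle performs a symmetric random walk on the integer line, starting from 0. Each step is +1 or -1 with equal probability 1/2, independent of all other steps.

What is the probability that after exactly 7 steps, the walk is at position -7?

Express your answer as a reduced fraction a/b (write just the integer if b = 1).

To reach position -7 after 7 steps: need 0 steps of +1 and 7 of -1.
Favorable paths: C(7,0) = 1
Total paths: 2^7 = 128
P = 1/128 = 1/128

Answer: 1/128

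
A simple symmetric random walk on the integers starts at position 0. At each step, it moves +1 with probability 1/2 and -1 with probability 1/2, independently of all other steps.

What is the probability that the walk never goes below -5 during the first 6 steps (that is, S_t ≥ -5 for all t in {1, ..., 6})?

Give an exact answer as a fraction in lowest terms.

Let f(t,s) = #length-t paths at position s with S_1..S_t all ≥ -5.
f(t,s) = f(t-1,s-1) + f(t-1,s+1) for s ≥ -5; f(t,s) = 0 for s < -5.
t=0: f(0,0)=1
t=1: f(1,-1)=1 f(1,1)=1
t=2: f(2,-2)=1 f(2,0)=2 f(2,2)=1
t=3: f(3,-3)=1 f(3,-1)=3 f(3,1)=3 f(3,3)=1
t=4: f(4,-4)=1 f(4,-2)=4 f(4,0)=6 f(4,2)=4 f(4,4)=1
t=5: f(5,-5)=1 f(5,-3)=5 f(5,-1)=10 f(5,1)=10 f(5,3)=5 f(5,5)=1
t=6: f(6,-4)=6 f(6,-2)=15 f(6,0)=20 f(6,2)=15 f(6,4)=6 f(6,6)=1
Σ_s f(6,s) = 63
P = 63/64 = 63/64

Answer: 63/64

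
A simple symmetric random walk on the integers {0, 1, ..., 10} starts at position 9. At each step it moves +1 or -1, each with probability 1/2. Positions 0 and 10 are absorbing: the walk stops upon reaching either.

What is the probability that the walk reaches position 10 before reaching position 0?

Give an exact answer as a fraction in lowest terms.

Answer: 9/10

Derivation:
Symmetric walk (p = 1/2): the harmonic-function argument gives P(hit 10 before 0 | start at 9) = a/N.
P = 9/10 = 9/10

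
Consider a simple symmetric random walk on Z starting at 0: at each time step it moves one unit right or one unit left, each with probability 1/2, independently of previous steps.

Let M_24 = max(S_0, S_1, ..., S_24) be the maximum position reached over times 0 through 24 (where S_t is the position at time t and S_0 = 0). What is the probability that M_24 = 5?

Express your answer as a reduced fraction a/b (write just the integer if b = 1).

Let M_24 = max(S_0,...,S_24). Use the reflection principle: for j ≥ 1, #{paths with M_24 ≥ j} = #{S_24 ≥ j} + #{S_24 ≥ j+1}.
By reflection, #{M_24 ≥ 5} = #{S_24 ≥ 5} + #{S_24 ≥ 6} = 2579130 + 2579130 = 5158260.
#{M_24 ≥ 6} = #{S_24 ≥ 6} + #{S_24 ≥ 7} = 2579130 + 1271626 = 3850756.
#{M_24 = 5} = 5158260 - 3850756 = 1307504.
P(M_24 = 5) = 1307504/16777216 = 81719/1048576

Answer: 81719/1048576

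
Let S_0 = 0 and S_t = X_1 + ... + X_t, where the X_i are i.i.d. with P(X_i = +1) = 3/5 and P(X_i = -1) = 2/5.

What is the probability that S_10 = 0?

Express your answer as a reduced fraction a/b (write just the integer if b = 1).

To be at 0 after 10 steps: need exactly 5 steps of +1 and 5 of -1.
Number of such sequences: C(10,5) = 252
Each has probability (3/5)^5 · (2/5)^5 = 7776/9765625
P = 252 · 7776/9765625 = 1959552/9765625

Answer: 1959552/9765625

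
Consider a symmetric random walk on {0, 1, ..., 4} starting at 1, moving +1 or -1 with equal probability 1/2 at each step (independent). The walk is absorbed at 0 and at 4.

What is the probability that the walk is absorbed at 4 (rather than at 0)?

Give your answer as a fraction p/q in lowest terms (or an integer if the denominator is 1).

Answer: 1/4

Derivation:
Symmetric walk (p = 1/2): the harmonic-function argument gives P(hit 4 before 0 | start at 1) = a/N.
P = 1/4 = 1/4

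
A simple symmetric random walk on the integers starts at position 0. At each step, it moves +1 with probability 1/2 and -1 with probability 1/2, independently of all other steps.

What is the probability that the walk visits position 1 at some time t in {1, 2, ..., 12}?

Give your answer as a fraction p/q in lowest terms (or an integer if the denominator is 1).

Answer: 793/1024

Derivation:
Count via complement. Let g(t,s) = #length-t paths at position s with S_1..S_t all ≠ 1.
g(t,s) = g(t-1,s-1) + g(t-1,s+1) for s ≠ 1; g(t,1) = 0.
t=0: g(0,0)=1
t=1: g(1,-1)=1
t=2: g(2,-2)=1 g(2,0)=1
t=3: g(3,-3)=1 g(3,-1)=2
t=4: g(4,-4)=1 g(4,-2)=3 g(4,0)=2
t=5: g(5,-5)=1 g(5,-3)=4 g(5,-1)=5
t=6: g(6,-6)=1 g(6,-4)=5 g(6,-2)=9 g(6,0)=5
t=7: g(7,-7)=1 g(7,-5)=6 g(7,-3)=14 g(7,-1)=14
t=8: g(8,-8)=1 g(8,-6)=7 g(8,-4)=20 g(8,-2)=28 g(8,0)=14
t=9: g(9,-9)=1 g(9,-7)=8 g(9,-5)=27 g(9,-3)=48 g(9,-1)=42
t=10: g(10,-10)=1 g(10,-8)=9 g(10,-6)=35 g(10,-4)=75 g(10,-2)=90 g(10,0)=42
t=11: g(11,-11)=1 g(11,-9)=10 g(11,-7)=44 g(11,-5)=110 g(11,-3)=165 g(11,-1)=132
t=12: g(12,-12)=1 g(12,-10)=11 g(12,-8)=54 g(12,-6)=154 g(12,-4)=275 g(12,-2)=297 g(12,0)=132
Paths never hitting 1: Σ_s g(12,s) = 924
Paths hitting 1: 2^12 - 924 = 3172
P = 3172/4096 = 793/1024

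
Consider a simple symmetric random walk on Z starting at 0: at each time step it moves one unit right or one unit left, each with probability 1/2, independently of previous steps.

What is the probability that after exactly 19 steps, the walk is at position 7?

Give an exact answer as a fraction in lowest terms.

Answer: 6783/131072

Derivation:
To reach position 7 after 19 steps: need 13 steps of +1 and 6 of -1.
Favorable paths: C(19,13) = 27132
Total paths: 2^19 = 524288
P = 27132/524288 = 6783/131072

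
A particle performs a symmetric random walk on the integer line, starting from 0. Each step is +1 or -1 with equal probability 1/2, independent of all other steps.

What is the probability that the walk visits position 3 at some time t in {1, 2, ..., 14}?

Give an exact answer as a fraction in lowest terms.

Count via complement. Let g(t,s) = #length-t paths at position s with S_1..S_t all ≠ 3.
g(t,s) = g(t-1,s-1) + g(t-1,s+1) for s ≠ 3; g(t,3) = 0.
t=0: g(0,0)=1
t=1: g(1,-1)=1 g(1,1)=1
t=2: g(2,-2)=1 g(2,0)=2 g(2,2)=1
t=3: g(3,-3)=1 g(3,-1)=3 g(3,1)=3
t=4: g(4,-4)=1 g(4,-2)=4 g(4,0)=6 g(4,2)=3
t=5: g(5,-5)=1 g(5,-3)=5 g(5,-1)=10 g(5,1)=9
t=6: g(6,-6)=1 g(6,-4)=6 g(6,-2)=15 g(6,0)=19 g(6,2)=9
t=7: g(7,-7)=1 g(7,-5)=7 g(7,-3)=21 g(7,-1)=34 g(7,1)=28
t=8: g(8,-8)=1 g(8,-6)=8 g(8,-4)=28 g(8,-2)=55 g(8,0)=62 g(8,2)=28
t=9: g(9,-9)=1 g(9,-7)=9 g(9,-5)=36 g(9,-3)=83 g(9,-1)=117 g(9,1)=90
t=10: g(10,-10)=1 g(10,-8)=10 g(10,-6)=45 g(10,-4)=119 g(10,-2)=200 g(10,0)=207 g(10,2)=90
t=11: g(11,-11)=1 g(11,-9)=11 g(11,-7)=55 g(11,-5)=164 g(11,-3)=319 g(11,-1)=407 g(11,1)=297
t=12: g(12,-12)=1 g(12,-10)=12 g(12,-8)=66 g(12,-6)=219 g(12,-4)=483 g(12,-2)=726 g(12,0)=704 g(12,2)=297
t=13: g(13,-13)=1 g(13,-11)=13 g(13,-9)=78 g(13,-7)=285 g(13,-5)=702 g(13,-3)=1209 g(13,-1)=1430 g(13,1)=1001
t=14: g(14,-14)=1 g(14,-12)=14 g(14,-10)=91 g(14,-8)=363 g(14,-6)=987 g(14,-4)=1911 g(14,-2)=2639 g(14,0)=2431 g(14,2)=1001
Paths never hitting 3: Σ_s g(14,s) = 9438
Paths hitting 3: 2^14 - 9438 = 6946
P = 6946/16384 = 3473/8192

Answer: 3473/8192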